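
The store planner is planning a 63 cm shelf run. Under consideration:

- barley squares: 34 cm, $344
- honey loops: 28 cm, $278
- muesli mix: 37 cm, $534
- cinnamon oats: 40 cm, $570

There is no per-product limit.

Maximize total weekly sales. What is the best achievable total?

Filling by ratio: muesli mix for 534, with 26 cm left unused.
Replace muesli mix with barley squares + honey loops: the trade gains 88 net, giving 622 at 62 cm.
Nothing else within 63 cm beats 622.

622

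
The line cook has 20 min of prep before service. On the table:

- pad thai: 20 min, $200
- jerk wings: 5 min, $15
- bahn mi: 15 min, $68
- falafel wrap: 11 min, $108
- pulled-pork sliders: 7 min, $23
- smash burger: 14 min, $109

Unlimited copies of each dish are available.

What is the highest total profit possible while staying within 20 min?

200

Pad thai uses 20 of the 20 min and totals 200.
That's the maximum — no swap from here does better than 200.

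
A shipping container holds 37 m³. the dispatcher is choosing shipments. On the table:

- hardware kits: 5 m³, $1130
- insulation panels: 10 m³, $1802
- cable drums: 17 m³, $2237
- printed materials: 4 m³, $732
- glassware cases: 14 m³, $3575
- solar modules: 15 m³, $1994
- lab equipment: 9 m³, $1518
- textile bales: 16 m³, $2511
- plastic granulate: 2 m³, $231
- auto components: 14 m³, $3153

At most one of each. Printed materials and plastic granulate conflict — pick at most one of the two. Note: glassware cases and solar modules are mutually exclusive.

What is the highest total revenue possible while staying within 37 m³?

8590

Ranking by ratio (revenue/m³): glassware cases 255.36, hardware kits 226.00, auto components 225.21.
The ratio ordering already packs tightly: hardware kits + printed materials + glassware cases + auto components, 37 m³, 8590.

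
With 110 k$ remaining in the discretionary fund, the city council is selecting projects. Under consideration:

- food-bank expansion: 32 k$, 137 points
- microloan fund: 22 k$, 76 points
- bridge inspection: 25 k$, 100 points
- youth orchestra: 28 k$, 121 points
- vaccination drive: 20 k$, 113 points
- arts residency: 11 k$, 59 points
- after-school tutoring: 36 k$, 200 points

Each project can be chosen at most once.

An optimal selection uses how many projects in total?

4

Best achievable projected impact is 534.
One optimal bundle: bridge inspection + youth orchestra + vaccination drive + after-school tutoring (109 k$).
All optima have 4 projects.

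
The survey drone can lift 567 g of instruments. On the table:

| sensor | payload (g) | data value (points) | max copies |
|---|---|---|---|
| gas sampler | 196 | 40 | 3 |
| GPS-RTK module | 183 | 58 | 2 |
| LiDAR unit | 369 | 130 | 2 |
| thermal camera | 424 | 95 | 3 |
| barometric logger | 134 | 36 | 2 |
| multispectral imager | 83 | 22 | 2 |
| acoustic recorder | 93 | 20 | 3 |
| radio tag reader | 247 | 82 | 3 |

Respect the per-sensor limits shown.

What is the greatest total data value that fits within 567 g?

By data value per g: LiDAR unit 0.35, radio tag reader 0.33, GPS-RTK module 0.32 lead.
The ratio ordering already packs tightly: GPS-RTK module + LiDAR unit, 552 g, 188.

188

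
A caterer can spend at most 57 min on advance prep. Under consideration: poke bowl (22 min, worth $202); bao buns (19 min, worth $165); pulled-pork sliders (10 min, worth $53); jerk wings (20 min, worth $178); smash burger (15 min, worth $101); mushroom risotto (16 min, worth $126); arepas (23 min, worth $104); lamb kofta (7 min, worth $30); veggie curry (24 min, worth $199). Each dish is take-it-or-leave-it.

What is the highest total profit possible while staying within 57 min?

A density-first pass picks poke bowl + jerk wings + smash burger — 481 at 57 min.
Replace jerk wings and smash burger with bao buns + mushroom risotto: the trade gains 12 net, giving 493 at 57 min.

493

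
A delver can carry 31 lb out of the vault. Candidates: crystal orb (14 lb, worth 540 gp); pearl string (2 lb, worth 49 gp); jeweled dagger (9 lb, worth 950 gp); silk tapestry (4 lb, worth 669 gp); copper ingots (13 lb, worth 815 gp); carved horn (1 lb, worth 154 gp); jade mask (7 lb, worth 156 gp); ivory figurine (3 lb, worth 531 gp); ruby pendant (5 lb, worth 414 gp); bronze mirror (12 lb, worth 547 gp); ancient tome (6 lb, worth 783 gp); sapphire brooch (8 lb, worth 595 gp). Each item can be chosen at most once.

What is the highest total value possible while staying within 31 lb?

3682

Taking the top-ratio items first gives pearl string + jeweled dagger + silk tapestry + carved horn + ivory figurine + ruby pendant + ancient tome for 3550 (30 lb).
The 7 lb tied up in pearl string and ruby pendant is better spent on sapphire brooch — total rises to 3682 (31 lb).
The closest alternative, pearl string + jeweled dagger + silk tapestry + carved horn + ivory figurine + ruby pendant + ancient tome, reaches only 3550.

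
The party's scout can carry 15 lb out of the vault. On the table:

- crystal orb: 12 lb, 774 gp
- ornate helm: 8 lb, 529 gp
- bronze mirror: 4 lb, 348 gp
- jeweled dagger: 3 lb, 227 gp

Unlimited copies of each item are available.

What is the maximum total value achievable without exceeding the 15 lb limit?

Ranking by ratio (value/lb): bronze mirror 87.00, jeweled dagger 75.67, ornate helm 66.12, crystal orb 64.50.
The ratio ordering already packs tightly: 3×bronze mirror + jeweled dagger, 15 lb, 1271.
Nothing else within 15 lb beats 1271.

1271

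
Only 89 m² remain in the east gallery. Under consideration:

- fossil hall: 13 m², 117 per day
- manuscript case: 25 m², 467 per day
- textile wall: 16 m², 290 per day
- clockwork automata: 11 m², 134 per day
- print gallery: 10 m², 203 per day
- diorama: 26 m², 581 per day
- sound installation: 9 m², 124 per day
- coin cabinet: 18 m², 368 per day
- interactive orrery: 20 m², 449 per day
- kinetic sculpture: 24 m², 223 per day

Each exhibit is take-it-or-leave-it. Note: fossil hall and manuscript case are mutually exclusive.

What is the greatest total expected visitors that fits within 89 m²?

1865

Ranking by ratio (expected visitors/m²): interactive orrery 22.45, diorama 22.35, coin cabinet 20.44, print gallery 20.30.
Taking the top-ratio exhibits first gives print gallery + diorama + sound installation + coin cabinet + interactive orrery for 1725 (83 m²).
Replace print gallery and sound installation with manuscript case: the trade gains 140 net, giving 1865 at 89 m².
Next best is textile wall + diorama + sound installation + coin cabinet + interactive orrery at 1812 (89 m²) — short by 53.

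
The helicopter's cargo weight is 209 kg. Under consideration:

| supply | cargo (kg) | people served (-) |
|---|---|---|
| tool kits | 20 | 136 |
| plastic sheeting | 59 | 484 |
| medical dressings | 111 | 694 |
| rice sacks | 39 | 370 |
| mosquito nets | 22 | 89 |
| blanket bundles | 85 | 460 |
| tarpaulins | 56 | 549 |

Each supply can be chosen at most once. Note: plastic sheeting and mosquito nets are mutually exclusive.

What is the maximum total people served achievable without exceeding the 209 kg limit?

Best packing: medical dressings + rice sacks + tarpaulins — 206 kg, 1613 total.
The closest alternative, plastic sheeting + medical dressings + rice sacks, reaches only 1548.

1613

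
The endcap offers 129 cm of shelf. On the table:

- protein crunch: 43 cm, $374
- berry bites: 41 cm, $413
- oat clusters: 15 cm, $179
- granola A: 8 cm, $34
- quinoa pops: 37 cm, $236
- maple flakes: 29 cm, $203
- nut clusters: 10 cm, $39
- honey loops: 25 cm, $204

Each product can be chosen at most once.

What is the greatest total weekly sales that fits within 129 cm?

The ratio ordering already packs tightly: protein crunch + berry bites + oat clusters + honey loops, 124 cm, 1170.
An exhaustive check of the 256 subsets confirms 1170.

1170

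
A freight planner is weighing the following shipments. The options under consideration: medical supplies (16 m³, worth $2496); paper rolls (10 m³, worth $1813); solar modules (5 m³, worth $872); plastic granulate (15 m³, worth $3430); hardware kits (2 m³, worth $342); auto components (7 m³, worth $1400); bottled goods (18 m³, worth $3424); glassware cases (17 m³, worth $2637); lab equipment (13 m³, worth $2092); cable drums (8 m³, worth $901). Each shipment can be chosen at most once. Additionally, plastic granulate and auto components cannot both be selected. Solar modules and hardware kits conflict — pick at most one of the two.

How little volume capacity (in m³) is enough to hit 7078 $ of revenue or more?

35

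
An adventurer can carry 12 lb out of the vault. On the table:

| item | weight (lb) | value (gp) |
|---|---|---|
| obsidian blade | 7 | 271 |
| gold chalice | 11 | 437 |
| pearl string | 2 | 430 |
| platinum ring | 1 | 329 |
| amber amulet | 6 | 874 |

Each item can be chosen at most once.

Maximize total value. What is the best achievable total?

Pearl string + platinum ring + amber amulet uses 9 of the 12 lb and totals 1633.

1633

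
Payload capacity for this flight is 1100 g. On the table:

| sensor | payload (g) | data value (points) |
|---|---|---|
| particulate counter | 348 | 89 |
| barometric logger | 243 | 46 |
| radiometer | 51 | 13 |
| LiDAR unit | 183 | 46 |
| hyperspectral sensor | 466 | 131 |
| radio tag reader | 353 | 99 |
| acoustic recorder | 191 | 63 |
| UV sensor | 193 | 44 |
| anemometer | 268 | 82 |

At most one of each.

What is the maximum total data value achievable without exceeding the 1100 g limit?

Taking the top-ratio sensors first gives radiometer + hyperspectral sensor + acoustic recorder + anemometer for 289 (976 g).
The 242 g tied up in radiometer and acoustic recorder is better spent on radio tag reader — total rises to 312 (1087 g).
No other feasible combination exceeds 312.

312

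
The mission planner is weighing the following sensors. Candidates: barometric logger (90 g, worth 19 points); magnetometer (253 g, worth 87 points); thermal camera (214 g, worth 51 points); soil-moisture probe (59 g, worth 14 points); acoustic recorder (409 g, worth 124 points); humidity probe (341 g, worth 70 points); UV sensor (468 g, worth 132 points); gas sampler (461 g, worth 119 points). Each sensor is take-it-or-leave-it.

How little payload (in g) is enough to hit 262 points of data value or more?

Need the lightest bundle worth ≥ 262.
magnetometer + thermal camera + acoustic recorder: 262 data value at 876 g.
No combination under 876 g hits 262.

876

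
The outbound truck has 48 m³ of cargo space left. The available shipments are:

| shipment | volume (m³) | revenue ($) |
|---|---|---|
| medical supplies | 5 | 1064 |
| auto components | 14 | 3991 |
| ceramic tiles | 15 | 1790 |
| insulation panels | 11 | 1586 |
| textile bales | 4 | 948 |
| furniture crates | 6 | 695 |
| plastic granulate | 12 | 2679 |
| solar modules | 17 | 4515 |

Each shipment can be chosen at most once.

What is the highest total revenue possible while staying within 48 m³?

12249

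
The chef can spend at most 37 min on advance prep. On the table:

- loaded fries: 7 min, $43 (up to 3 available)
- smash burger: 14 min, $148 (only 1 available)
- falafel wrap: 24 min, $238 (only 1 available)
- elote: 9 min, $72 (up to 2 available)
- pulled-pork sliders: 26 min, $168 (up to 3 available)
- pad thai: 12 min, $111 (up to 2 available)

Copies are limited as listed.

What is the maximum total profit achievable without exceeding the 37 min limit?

349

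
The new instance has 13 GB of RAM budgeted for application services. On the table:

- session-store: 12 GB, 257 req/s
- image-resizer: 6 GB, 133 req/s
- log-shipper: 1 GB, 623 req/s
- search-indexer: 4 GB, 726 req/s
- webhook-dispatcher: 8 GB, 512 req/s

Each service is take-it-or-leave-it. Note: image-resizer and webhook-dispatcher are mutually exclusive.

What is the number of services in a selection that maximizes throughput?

3

Best achievable throughput is 1861.
log-shipper + search-indexer + webhook-dispatcher hits 1861 at 13 GB.
Any selection reaching 1861 contains exactly 3 services.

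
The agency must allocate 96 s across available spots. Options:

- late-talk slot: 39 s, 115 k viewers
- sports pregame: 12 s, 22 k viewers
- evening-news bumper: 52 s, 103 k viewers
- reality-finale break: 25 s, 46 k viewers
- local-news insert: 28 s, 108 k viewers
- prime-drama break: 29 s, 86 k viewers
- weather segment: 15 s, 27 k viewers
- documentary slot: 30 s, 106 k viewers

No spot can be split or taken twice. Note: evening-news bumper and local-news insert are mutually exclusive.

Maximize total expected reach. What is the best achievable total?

309

By expected reach per s: local-news insert 3.86, documentary slot 3.53, prime-drama break 2.97, late-talk slot 2.95 lead.
Greedy by ratio would take local-news insert + prime-drama break + documentary slot: 87 s used, total 300.
The 30 s tied up in documentary slot is better spent on late-talk slot — total rises to 309 (96 s).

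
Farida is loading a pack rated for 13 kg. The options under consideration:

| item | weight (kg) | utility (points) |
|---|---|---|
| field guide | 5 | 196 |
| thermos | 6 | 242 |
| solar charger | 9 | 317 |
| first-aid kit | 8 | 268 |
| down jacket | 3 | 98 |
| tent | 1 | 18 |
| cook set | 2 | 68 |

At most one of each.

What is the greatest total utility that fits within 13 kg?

Density check — thermos 40.33, field guide 39.20, solar charger 35.22, cook set 34.00 are the best per kg.
The ratio ordering already packs tightly: field guide + thermos + cook set, 13 kg, 506.
Runner-up field guide + first-aid kit tops out at 464.

506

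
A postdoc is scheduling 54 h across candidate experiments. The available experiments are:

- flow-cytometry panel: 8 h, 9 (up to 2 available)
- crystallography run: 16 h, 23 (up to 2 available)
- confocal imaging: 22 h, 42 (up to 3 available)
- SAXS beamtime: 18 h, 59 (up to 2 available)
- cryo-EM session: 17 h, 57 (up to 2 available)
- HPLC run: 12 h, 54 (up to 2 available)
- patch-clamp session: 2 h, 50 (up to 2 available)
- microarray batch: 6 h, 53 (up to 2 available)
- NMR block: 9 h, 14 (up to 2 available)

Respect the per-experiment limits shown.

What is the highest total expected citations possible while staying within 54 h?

331

Ranking by ratio (expected citations/h): patch-clamp session 25.00, microarray batch 8.83, HPLC run 4.50.
A density-first pass picks 2×HPLC run + 2×patch-clamp session + 2×microarray batch + NMR block — 328 at 49 h.
The 12 h tied up in HPLC run is better spent on cryo-EM session — total rises to 331 (54 h).
Nothing else within 54 h beats 331.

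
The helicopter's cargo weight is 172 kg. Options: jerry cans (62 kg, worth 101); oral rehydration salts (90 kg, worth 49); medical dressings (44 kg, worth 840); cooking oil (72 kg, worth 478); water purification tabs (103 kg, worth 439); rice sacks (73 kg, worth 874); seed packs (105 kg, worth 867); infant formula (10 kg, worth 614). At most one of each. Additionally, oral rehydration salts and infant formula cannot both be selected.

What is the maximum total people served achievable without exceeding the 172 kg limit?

2328

Density check — infant formula 61.40, medical dressings 19.09, rice sacks 11.97, seed packs 8.26 are the best per kg.
The ratio ordering already packs tightly: medical dressings + rice sacks + infant formula, 127 kg, 2328.
Runner-up medical dressings + seed packs + infant formula tops out at 2321.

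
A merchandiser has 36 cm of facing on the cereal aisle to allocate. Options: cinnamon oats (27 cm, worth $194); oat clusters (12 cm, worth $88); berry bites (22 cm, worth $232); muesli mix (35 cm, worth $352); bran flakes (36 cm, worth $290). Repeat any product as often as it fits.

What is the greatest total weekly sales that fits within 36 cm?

352

Density check — berry bites 10.55, muesli mix 10.06, bran flakes 8.06, oat clusters 7.33 are the best per cm.
Taking the top-ratio products first gives oat clusters + berry bites for 320 (34 cm).
Dropping oat clusters and berry bites frees 34 cm; slotting in muesli mix (35 cm) lifts the total to 352 at 35 cm.
That's the maximum — no swap from here does better than 352.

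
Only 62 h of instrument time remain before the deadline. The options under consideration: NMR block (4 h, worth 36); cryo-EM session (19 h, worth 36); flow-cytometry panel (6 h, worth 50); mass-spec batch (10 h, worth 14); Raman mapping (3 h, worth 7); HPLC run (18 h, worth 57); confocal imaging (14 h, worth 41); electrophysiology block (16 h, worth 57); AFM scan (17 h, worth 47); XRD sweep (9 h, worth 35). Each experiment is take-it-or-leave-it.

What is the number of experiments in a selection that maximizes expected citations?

6

The maximum expected citations within 62 h is 248.
For example NMR block + flow-cytometry panel + Raman mapping + HPLC run + confocal imaging + electrophysiology block achieves it, using 61 h.
Any selection reaching 248 contains exactly 6 experiments.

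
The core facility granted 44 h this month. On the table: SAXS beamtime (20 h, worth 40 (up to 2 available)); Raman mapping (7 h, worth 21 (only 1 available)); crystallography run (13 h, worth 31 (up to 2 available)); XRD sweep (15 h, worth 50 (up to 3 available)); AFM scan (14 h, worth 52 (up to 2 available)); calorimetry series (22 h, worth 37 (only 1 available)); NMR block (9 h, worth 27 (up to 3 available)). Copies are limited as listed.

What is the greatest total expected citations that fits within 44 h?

Best packing: XRD sweep + 2×AFM scan — 43 h, 154 total.
That's the maximum — no swap from here does better than 154.

154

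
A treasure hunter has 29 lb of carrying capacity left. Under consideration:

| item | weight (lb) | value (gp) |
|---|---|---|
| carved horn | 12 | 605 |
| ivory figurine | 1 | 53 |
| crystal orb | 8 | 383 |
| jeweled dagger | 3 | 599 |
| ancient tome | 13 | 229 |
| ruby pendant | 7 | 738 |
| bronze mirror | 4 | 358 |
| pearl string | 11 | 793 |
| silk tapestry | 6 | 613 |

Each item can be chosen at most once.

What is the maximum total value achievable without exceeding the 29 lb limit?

A density-first pass picks ivory figurine + crystal orb + jeweled dagger + ruby pendant + bronze mirror + silk tapestry — 2744 at 29 lb.
Replace crystal orb and bronze mirror with pearl string: the trade gains 52 net, giving 2796 at 28 lb.
An exhaustive check of the 512 subsets confirms 2796.

2796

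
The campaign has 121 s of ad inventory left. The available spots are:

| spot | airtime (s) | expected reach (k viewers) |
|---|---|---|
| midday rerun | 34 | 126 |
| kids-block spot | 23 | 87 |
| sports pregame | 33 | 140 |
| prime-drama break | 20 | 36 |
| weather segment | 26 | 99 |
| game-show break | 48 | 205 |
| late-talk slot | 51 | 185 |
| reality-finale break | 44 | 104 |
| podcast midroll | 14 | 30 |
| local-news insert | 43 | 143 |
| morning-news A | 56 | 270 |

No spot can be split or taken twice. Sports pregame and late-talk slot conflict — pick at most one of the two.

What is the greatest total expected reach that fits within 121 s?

Filling by ratio: game-show break + podcast midroll + morning-news A for 505, with 3 s left unused.
Dropping game-show break and podcast midroll frees 62 s; slotting in sports pregame + weather segment (59 s) lifts the total to 509 at 115 s.

509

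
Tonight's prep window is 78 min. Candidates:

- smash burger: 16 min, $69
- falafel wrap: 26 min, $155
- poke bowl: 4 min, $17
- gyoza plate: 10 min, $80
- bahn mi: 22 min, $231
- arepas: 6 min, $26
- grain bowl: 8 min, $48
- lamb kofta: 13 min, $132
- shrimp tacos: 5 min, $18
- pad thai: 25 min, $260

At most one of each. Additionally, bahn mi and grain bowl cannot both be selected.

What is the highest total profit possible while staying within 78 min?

Best packing: gyoza plate + bahn mi + arepas + lamb kofta + pad thai — 76 min, 729 total.
Every other selection either busts 78 min or breaks a pairing rule or fails to beat 729.

729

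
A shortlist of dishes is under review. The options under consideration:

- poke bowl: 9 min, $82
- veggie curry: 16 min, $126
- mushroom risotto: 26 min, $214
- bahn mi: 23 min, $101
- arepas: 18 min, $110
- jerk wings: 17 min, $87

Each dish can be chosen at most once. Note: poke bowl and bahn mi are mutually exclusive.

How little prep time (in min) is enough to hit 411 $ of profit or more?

Look for the lowest-prep combination reaching 411.
poke bowl + veggie curry + mushroom risotto: 422 profit at 51 min.
No combination under 51 min hits 411.

51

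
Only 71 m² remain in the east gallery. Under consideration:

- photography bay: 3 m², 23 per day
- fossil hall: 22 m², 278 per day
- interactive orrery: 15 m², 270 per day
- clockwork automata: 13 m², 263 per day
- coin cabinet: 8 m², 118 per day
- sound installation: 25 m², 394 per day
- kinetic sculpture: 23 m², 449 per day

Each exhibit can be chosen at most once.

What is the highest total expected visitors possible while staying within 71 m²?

1231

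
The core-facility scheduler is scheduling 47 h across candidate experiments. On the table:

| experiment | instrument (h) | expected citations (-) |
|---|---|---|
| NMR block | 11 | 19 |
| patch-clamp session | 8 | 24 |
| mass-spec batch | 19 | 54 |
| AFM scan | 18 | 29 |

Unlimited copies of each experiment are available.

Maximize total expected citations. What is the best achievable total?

Filling by ratio: 5×patch-clamp session for 120, with 7 h left unused.
Dropping 4×patch-clamp session frees 32 h; slotting in 2×mass-spec batch (38 h) lifts the total to 132 at 46 h.

132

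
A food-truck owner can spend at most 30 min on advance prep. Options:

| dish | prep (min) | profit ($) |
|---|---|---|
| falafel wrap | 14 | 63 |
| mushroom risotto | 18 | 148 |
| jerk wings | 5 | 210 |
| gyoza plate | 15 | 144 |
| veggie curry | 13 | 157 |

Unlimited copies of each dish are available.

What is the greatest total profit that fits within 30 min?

Ranking by ratio (profit/min): jerk wings 42.00, veggie curry 12.08, gyoza plate 9.60.
Taking 6×jerk wings: 30 min used, 1260 in profit.

1260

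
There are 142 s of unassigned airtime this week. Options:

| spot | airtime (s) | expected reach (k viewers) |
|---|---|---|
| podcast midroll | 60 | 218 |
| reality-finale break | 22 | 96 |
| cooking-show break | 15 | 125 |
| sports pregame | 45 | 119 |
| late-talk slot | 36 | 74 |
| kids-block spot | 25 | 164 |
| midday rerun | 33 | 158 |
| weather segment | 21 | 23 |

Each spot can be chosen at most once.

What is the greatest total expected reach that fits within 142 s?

A density-first pass picks reality-finale break + cooking-show break + sports pregame + kids-block spot + midday rerun — 662 at 140 s.
Replace reality-finale break and sports pregame with podcast midroll: the trade gains 3 net, giving 665 at 133 s.
Runner-up reality-finale break + cooking-show break + sports pregame + kids-block spot + midday rerun tops out at 662.

665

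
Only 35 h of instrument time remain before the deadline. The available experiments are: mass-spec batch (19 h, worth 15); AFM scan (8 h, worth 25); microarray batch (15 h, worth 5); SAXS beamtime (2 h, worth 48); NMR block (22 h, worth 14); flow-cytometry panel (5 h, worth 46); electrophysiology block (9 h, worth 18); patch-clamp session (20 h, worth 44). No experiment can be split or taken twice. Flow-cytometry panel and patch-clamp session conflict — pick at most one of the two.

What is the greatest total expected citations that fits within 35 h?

Taking AFM scan + SAXS beamtime + flow-cytometry panel + electrophysiology block: 24 h used, 137 in expected citations.
Next best is mass-spec batch + AFM scan + SAXS beamtime + flow-cytometry panel at 134 (34 h) — short by 3.

137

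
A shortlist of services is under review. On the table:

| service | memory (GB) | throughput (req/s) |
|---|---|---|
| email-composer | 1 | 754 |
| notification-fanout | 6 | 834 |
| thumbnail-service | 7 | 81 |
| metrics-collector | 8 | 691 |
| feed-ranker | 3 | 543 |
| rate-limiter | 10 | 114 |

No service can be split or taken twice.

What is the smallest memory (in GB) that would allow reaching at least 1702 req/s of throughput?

Minimise GB subject to total throughput ≥ 1702.
email-composer + notification-fanout + feed-ranker: 2131 throughput at 10 GB.
No combination under 10 GB hits 1702.

10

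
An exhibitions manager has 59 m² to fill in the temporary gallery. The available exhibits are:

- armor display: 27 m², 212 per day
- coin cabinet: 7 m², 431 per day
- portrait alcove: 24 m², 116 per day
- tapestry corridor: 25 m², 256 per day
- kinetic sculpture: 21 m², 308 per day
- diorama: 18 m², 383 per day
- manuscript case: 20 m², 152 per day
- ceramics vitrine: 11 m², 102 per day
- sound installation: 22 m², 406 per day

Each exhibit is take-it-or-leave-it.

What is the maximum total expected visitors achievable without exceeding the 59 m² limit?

1322

Ranking by ratio (expected visitors/m²): coin cabinet 61.57, diorama 21.28, sound installation 18.45, kinetic sculpture 14.67.
Coin cabinet + diorama + ceramics vitrine + sound installation uses 58 of the 59 m² and totals 1322.
Next best is coin cabinet + kinetic sculpture + diorama + ceramics vitrine at 1224 (57 m²) — short by 98.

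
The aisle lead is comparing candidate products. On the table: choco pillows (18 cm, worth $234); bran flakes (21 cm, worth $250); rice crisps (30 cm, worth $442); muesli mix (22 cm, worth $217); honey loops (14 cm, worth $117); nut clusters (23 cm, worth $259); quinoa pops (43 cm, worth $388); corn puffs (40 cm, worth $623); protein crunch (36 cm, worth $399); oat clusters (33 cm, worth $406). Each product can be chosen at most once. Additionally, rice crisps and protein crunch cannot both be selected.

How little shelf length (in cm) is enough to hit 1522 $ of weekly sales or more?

109

Minimise cm subject to total weekly sales ≥ 1522.
choco pillows + bran flakes + rice crisps + corn puffs: 1549 weekly sales at 109 cm.
Any bundle with less than 109 cm falls short of 1522.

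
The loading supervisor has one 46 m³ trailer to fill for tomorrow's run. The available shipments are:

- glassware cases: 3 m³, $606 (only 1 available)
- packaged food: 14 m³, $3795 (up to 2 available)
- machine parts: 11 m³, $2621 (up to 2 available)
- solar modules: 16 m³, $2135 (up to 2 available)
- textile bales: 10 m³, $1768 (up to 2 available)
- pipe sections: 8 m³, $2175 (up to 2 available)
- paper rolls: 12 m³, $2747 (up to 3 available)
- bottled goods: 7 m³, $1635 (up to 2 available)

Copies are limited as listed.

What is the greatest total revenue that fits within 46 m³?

Filling by ratio: 2×packaged food + 2×pipe sections for 11940, with 2 m³ left unused.
The 8 m³ tied up in pipe sections is better spent on glassware cases + bottled goods — total rises to 12006 (46 m³).
That's the maximum — no swap from here does better than 12006.

12006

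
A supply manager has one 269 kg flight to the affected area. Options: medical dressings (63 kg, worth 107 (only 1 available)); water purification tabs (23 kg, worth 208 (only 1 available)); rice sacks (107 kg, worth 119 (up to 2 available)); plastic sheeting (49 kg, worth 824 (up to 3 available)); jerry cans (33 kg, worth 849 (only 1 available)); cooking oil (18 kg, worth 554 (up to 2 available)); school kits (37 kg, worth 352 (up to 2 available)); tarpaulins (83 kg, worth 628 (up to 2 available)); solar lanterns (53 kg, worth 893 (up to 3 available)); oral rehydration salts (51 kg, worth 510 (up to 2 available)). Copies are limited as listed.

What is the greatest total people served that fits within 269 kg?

5322

Taking the top-ratio supplies first gives jerry cans + 2×cooking oil + school kits + 3×solar lanterns for 4988 (265 kg).
Replace school kits and 2×solar lanterns with 3×plastic sheeting: the trade gains 334 net, giving 5322 at 269 kg.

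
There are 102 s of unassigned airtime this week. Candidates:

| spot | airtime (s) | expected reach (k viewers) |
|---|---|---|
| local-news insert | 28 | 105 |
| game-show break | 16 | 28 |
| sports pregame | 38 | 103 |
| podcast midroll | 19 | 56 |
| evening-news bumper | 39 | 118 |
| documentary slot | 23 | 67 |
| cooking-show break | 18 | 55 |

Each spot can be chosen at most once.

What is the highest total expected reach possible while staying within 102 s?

307

Ranking by ratio (expected reach/s): local-news insert 3.75, cooking-show break 3.06, evening-news bumper 3.03, podcast midroll 2.95.
The ratio heuristic lands on local-news insert + game-show break + evening-news bumper + cooking-show break (306) but leaves 1 s idle.
The 18 s tied up in cooking-show break is better spent on podcast midroll — total rises to 307 (102 s).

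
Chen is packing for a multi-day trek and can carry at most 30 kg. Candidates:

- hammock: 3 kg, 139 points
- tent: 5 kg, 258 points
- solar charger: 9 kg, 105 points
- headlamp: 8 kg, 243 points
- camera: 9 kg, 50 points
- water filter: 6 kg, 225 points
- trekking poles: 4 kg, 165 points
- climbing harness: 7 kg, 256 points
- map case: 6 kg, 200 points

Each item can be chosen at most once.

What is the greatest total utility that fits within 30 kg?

A density-first pass picks hammock + tent + water filter + trekking poles + climbing harness — 1043 at 25 kg.
The 3 kg tied up in hammock is better spent on headlamp — total rises to 1147 (30 kg).
No other feasible combination exceeds 1147.

1147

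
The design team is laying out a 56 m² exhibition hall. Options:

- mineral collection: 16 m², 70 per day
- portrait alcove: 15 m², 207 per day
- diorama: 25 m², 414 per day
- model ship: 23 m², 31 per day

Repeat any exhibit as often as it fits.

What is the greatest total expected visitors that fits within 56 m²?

828

Ranking by ratio (expected visitors/m²): diorama 16.56, portrait alcove 13.80, mineral collection 4.38.
Best packing: 2×portrait alcove + diorama — 55 m², 828 total.
No other feasible combination exceeds 828.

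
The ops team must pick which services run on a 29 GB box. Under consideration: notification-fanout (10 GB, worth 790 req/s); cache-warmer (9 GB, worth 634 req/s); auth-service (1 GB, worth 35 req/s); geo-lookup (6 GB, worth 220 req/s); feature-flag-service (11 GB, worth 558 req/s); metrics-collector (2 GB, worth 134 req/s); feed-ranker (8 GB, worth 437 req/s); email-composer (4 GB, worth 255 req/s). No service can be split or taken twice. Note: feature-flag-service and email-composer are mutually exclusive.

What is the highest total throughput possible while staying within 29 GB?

1995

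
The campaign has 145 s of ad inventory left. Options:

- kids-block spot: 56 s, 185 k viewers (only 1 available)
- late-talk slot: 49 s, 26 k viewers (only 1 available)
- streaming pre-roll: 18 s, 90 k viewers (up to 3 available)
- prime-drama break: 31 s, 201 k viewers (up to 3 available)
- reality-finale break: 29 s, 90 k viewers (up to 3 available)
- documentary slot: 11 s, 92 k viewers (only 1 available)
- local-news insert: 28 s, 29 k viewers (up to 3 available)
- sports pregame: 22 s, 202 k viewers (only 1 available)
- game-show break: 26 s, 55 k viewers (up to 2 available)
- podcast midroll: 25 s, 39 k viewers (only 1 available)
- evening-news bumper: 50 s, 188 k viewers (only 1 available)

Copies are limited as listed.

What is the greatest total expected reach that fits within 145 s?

987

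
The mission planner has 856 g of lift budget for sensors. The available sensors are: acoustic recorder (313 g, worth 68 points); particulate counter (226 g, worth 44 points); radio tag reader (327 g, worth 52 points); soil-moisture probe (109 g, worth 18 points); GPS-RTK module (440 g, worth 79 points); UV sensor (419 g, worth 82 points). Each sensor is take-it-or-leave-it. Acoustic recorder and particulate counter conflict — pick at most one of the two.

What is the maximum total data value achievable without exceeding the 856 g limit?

Density check — acoustic recorder 0.22, UV sensor 0.20, particulate counter 0.19, GPS-RTK module 0.18 are the best per g.
Acoustic recorder + soil-moisture probe + UV sensor uses 841 of the 856 g and totals 168.
Runner-up radio tag reader + soil-moisture probe + UV sensor tops out at 152.

168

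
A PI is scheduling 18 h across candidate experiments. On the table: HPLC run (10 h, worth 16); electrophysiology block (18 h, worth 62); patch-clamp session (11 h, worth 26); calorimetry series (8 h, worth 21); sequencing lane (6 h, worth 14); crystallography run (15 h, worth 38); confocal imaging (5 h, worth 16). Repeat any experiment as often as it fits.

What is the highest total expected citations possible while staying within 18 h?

Ranking by ratio (expected citations/h): electrophysiology block 3.44, confocal imaging 3.20, calorimetry series 2.62.
The ratio ordering already packs tightly: electrophysiology block, 18 h, 62.
No other feasible combination exceeds 62.

62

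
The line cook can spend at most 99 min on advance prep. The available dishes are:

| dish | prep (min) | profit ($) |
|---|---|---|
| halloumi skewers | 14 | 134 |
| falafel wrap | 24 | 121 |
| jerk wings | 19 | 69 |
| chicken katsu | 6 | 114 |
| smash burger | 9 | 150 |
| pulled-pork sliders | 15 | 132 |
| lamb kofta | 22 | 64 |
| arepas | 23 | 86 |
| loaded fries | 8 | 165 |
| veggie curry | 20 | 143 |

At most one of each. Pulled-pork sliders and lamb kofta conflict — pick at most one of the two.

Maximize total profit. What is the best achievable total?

959

The ratio ordering already packs tightly: halloumi skewers + falafel wrap + chicken katsu + smash burger + pulled-pork sliders + loaded fries + veggie curry, 96 min, 959.
The closest alternative, halloumi skewers + chicken katsu + smash burger + pulled-pork sliders + arepas + loaded fries + veggie curry, reaches only 924.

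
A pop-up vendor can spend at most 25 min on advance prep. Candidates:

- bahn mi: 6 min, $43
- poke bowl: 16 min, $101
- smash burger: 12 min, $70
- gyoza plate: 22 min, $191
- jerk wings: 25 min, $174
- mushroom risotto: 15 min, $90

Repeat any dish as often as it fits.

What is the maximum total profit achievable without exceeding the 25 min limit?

191

The ratio ordering already packs tightly: gyoza plate, 22 min, 191.
That's the maximum — no swap from here does better than 191.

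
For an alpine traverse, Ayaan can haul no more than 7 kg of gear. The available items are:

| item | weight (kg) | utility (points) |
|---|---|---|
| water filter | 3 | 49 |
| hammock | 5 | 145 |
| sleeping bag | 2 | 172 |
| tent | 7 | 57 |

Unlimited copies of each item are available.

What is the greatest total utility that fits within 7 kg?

Density check — sleeping bag 86.00, hammock 29.00, water filter 16.33, tent 8.14 are the best per kg.
Taking 3×sleeping bag: 6 kg used, 516 in utility.
Every other selection either busts 7 kg or fails to beat 516.

516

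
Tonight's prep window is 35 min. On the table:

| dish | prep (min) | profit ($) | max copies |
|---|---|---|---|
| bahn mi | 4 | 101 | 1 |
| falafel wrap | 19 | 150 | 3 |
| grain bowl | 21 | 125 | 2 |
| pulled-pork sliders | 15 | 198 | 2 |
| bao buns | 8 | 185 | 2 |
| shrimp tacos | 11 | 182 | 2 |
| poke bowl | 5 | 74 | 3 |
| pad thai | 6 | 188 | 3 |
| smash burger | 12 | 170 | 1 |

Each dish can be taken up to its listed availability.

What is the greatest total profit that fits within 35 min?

Greedy by ratio would take bahn mi + bao buns + poke bowl + 3×pad thai: 35 min used, total 924.
Replace bahn mi and poke bowl with bao buns: the trade gains 10 net, giving 934 at 34 min.

934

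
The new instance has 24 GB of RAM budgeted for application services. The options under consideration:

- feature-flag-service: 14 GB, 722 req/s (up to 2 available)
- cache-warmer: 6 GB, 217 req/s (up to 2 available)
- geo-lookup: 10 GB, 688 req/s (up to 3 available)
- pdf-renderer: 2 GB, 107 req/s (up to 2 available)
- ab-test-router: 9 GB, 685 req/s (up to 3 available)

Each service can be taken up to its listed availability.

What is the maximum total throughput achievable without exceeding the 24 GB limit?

1590

The ratio heuristic lands on 2×pdf-renderer + 2×ab-test-router (1584) but leaves 2 GB idle.
The 18 GB tied up in 2×ab-test-router is better spent on 2×geo-lookup — total rises to 1590 (24 GB).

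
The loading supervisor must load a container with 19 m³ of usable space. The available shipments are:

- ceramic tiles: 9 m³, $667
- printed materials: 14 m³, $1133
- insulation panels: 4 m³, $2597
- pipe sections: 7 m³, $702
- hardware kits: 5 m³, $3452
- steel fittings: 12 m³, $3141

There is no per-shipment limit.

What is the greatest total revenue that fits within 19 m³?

Taking insulation panels + 3×hardware kits: 19 m³ used, 12953 in revenue.

12953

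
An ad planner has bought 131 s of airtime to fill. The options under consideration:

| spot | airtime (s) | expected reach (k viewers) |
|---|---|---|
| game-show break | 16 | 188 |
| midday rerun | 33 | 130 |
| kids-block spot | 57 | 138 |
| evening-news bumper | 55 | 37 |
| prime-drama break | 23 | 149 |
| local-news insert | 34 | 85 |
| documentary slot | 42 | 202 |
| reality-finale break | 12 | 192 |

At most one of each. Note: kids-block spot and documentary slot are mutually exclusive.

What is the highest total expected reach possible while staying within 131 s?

Density check — reality-finale break 16.00, game-show break 11.75, prime-drama break 6.48, documentary slot 4.81 are the best per s.
Taking game-show break + midday rerun + prime-drama break + documentary slot + reality-finale break: 126 s used, 861 in expected reach.
The closest alternative, game-show break + prime-drama break + local-news insert + documentary slot + reality-finale break, reaches only 816.

861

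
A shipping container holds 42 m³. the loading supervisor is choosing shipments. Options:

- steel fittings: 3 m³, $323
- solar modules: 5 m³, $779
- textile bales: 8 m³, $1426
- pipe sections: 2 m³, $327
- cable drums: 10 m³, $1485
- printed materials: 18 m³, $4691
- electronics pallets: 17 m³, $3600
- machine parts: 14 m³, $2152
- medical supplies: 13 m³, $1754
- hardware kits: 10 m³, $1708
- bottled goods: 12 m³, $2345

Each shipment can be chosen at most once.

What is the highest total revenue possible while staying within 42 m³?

The ratio ordering already packs tightly: solar modules + pipe sections + printed materials + electronics pallets, 42 m³, 9397.
The closest alternative, pipe sections + printed materials + hardware kits + bottled goods, reaches only 9071.

9397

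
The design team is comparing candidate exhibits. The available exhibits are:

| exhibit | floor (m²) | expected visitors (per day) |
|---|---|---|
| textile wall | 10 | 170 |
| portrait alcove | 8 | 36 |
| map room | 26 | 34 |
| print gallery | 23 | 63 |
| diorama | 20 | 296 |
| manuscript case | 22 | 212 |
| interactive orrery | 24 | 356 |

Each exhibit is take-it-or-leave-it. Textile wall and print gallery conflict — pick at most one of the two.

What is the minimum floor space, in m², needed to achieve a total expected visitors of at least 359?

30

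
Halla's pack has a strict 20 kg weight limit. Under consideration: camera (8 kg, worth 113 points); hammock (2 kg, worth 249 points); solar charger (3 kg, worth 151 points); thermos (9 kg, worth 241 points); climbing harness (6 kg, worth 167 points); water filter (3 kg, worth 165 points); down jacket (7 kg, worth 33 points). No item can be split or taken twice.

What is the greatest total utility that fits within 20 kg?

822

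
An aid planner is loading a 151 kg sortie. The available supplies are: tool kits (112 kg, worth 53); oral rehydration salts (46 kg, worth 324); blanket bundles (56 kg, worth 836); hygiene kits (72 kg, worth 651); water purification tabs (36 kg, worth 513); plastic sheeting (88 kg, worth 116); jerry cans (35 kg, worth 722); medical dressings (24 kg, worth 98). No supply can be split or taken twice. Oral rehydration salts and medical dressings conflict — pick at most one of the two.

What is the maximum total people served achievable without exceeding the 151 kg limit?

2169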